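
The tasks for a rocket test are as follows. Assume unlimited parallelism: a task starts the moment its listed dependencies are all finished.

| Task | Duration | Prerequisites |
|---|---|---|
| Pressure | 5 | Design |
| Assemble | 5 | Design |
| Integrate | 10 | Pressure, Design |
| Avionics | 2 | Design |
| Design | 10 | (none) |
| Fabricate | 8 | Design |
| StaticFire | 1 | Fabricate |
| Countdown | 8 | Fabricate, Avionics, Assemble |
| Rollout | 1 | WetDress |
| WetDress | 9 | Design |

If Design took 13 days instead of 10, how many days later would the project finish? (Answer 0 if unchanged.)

As given, the longest chain is Design→Fabricate→Countdown = 10+8+8 = 26, so the finish is 26 days.
Since Design is critical, the +3 change carries straight to that chain (now 29 days).
No other chain overtakes it, so the finish is 29 days.
Change in finish: 29 − 26 = +3 days.

3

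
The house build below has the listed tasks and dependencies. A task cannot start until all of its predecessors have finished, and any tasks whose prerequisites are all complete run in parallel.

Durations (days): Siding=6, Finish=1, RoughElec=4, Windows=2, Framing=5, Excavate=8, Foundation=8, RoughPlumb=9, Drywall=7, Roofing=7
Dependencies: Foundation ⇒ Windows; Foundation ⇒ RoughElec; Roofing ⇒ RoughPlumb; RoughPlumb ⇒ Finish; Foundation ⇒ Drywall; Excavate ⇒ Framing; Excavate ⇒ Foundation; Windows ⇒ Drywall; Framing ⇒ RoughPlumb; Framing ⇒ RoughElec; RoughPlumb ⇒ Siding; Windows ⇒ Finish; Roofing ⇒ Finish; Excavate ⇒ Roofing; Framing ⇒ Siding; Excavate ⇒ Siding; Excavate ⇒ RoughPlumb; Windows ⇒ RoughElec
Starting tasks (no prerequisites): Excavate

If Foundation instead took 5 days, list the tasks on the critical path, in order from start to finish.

Excavate, Roofing, RoughPlumb, Siding

Actual critical path: Excavate→Roofing→RoughPlumb→Siding = 8+7+9+6 = 30 ⇒ 30 days.
Foundation has 5 days of float (longest path through it is 25).
No other chain overtakes it, so the finish is 30 days.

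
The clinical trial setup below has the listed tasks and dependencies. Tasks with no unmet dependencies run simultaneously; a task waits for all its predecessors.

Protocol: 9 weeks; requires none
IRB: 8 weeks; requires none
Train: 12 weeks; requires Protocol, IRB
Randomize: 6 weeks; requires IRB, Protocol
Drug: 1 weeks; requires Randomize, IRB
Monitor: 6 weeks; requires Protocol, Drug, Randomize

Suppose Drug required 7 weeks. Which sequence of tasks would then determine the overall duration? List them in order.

Protocol, Randomize, Drug, Monitor

As given, the longest chain is Protocol→Randomize→Drug→Monitor = 9+6+1+6 = 22, so the finish is 22 weeks.
Drug lies on that path, so at 7 weeks the path becomes 28 weeks.
No other chain overtakes it, so the finish is 28 weeks.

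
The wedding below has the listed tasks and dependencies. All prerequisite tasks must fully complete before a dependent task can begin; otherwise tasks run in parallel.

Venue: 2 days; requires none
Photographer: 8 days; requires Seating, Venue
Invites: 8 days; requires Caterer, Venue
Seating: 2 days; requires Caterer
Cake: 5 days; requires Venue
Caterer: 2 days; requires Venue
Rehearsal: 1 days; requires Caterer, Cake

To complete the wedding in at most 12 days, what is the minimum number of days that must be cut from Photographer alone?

2

Current finish: 14 days; target: 12.
Photographer is on every critical path, so each day cut from Photographer cuts the finish by one (this holds down to a finish of 12).
Need 14 − 12 = 2 days off Photographer → Photographer becomes 6 days, finish becomes 12.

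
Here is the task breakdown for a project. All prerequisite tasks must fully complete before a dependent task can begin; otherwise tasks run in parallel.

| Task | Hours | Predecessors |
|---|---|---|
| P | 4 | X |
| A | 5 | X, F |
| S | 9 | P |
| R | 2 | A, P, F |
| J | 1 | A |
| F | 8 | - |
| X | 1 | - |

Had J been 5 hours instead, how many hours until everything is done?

The binding path is F→A→R = 8+5+2 = 15; finish at 15 hours.
The longest path through J is only 14 hours, so J has float 1.
New critical path: F→A→J = 8+5+5 = 18 ⇒ 18 hours.

18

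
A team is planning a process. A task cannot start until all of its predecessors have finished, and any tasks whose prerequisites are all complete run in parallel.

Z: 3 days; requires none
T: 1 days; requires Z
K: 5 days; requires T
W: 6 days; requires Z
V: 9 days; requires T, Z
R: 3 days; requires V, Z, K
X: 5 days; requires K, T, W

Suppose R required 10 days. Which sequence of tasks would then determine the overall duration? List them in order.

Baseline: Z→T→V→R = 3+1+9+3 = 16 → 16 days.
Since R is critical, the +7 change carries straight to that chain (now 23 days).
That remains the longest chain; total 23 days.

Z, T, V, R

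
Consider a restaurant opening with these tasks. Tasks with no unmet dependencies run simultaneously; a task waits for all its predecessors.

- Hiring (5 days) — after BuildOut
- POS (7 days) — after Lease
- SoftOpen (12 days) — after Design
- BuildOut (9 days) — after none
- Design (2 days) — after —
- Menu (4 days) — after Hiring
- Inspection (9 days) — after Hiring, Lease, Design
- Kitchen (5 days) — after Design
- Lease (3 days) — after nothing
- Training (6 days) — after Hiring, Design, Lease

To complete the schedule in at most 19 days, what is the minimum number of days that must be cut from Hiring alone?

4

Current finish: 23 days; target: 19.
Hiring is on every critical path, so each day cut from Hiring cuts the finish by one (this holds down to a finish of 19).
Need 23 − 19 = 4 days off Hiring → Hiring becomes 1 day, finish becomes 19.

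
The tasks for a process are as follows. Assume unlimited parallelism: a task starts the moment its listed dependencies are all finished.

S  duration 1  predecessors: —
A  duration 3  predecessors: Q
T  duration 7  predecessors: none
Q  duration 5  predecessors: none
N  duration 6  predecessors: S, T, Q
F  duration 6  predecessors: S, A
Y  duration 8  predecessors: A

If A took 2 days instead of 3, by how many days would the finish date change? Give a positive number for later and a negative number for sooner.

The binding path is Q→A→Y = 5+3+8 = 16; finish at 16 days.
Since A is critical, the -1 change carries straight to that chain (now 15 days).
That remains the longest chain; total 15 days.
Change in finish: 15 − 16 = -1 days.

-1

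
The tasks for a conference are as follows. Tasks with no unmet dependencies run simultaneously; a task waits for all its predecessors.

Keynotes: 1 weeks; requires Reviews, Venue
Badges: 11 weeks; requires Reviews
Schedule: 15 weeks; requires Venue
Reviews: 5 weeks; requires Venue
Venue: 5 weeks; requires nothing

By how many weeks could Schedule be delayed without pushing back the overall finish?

Venue→Reviews→Badges = 5+5+11 = 21 sets the makespan at 21 weeks.
The longest chain containing Schedule totals 20 weeks.
Slack of Schedule = 6 − 5 = 1 week.

1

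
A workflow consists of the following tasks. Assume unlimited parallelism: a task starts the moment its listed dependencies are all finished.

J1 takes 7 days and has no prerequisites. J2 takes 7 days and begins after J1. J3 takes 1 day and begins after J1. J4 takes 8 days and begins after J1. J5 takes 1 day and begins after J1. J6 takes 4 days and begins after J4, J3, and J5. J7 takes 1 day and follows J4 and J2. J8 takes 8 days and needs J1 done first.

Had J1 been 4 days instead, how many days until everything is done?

16

Baseline: J1→J4→J6 = 7+8+4 = 19 → 19 days.
J1 is on the critical path; changing it to 4 makes that path 16 days.
The critical path is still J1→J4→J6; finish is now 16 days.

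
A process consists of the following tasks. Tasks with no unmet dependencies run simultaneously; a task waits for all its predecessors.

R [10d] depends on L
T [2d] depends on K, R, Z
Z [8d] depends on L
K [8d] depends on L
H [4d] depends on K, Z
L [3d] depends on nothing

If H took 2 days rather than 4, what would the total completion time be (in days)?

As given, the longest chain is L→Z→H = 3+8+4 = 15, so the finish is 15 days.
Since H is critical, the -2 change carries straight to that chain (now 13 days).
The binding chain switches to L→R→T = 3+10+2 = 15; finish 15 days.

15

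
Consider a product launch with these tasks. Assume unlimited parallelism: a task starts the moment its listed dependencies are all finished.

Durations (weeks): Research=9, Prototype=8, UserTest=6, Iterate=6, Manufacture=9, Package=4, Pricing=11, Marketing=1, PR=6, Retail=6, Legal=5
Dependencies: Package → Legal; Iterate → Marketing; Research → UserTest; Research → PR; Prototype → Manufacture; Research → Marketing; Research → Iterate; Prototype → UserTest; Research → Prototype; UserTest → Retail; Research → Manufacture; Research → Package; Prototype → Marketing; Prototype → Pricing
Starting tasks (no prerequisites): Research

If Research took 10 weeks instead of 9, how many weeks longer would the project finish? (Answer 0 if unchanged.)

1

The binding path is Research→Prototype→UserTest→Retail = 9+8+6+6 = 29; finish at 29 weeks.
Research is on the critical path; changing it to 10 makes that path 30 weeks.
That remains the longest chain; total 30 weeks.
Change in finish: 30 − 29 = +1 weeks.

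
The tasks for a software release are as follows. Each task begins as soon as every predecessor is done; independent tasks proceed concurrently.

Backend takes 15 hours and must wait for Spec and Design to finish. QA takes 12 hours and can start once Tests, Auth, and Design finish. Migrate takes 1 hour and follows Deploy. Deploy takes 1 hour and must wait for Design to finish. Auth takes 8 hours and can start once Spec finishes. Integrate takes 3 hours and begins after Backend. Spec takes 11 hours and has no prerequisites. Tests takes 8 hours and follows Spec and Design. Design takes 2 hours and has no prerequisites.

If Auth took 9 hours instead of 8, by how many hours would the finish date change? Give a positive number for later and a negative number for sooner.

1

Baseline: Spec→Auth→QA = 11+8+12 = 31 → 31 hours.
Auth lies on that path, so at 9 hours the path becomes 32 hours.
The critical path is still Spec→Auth→QA; finish is now 32 hours.
Change in finish: 32 − 31 = +1 hours.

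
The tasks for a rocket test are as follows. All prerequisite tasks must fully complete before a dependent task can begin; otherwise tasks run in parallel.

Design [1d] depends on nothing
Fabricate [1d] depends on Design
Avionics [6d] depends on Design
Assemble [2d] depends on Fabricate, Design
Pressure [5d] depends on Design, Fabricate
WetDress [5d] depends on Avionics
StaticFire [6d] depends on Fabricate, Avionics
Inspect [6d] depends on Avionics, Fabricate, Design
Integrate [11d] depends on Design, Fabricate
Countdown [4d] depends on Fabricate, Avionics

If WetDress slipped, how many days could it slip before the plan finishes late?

1

Design→Fabricate→Integrate = 1+1+11 = 13 sets the makespan at 13 days.
WetDress finishes as early as 12 and must finish by 13.
So WetDress can slip 13 − 12 = 1 day.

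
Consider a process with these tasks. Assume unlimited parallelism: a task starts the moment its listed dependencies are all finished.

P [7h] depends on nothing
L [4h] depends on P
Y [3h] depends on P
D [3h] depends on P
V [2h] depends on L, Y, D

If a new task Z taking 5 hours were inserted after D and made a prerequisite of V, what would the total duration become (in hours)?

17

Originally the project takes 13 hours.
With Z inserted, V now waits for max(L, Y, D, Z).
New critical path: P→D→Z→V = 7+3+5+2 = 17 ⇒ 17 hours.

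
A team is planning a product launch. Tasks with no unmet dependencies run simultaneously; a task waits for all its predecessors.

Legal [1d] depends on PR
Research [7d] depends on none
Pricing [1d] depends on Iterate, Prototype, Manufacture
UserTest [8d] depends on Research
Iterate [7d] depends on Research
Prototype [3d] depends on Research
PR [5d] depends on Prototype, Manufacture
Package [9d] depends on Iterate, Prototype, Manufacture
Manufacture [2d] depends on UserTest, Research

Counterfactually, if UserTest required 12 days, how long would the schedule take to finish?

30

Critical path before the change: Research→UserTest→Manufacture→Package = 7+8+2+9 = 26 giving 26 days.
UserTest lies on that path, so at 12 days the path becomes 30 days.
No other chain overtakes it, so the finish is 30 days.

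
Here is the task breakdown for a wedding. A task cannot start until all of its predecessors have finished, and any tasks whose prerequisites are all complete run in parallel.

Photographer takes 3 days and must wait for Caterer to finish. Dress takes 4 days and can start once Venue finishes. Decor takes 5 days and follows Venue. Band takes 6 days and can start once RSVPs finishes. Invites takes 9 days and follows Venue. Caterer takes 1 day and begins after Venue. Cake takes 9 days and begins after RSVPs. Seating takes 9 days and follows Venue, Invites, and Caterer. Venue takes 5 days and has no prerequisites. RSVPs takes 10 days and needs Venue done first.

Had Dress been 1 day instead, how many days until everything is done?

Baseline: Venue→RSVPs→Cake = 5+10+9 = 24 → 24 days.
Dress is off the critical path — its longest chain is 9 days, giving 15 of slack.
That remains the longest chain; total 24 days.

24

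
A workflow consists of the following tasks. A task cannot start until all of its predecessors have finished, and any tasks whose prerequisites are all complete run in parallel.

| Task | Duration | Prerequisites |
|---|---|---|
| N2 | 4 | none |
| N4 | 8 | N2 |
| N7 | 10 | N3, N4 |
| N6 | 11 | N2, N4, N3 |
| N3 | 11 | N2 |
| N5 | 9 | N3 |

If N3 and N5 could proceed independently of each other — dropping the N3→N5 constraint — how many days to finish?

26

With the dependency in place, N2→N3→N6 = 4+11+11 = 26 sets the finish at 26 days.
Without N3→N5, N5's earliest start moves from 15 to 0.
New critical path: N2→N3→N6 = 4+11+11 = 26 ⇒ 26 days.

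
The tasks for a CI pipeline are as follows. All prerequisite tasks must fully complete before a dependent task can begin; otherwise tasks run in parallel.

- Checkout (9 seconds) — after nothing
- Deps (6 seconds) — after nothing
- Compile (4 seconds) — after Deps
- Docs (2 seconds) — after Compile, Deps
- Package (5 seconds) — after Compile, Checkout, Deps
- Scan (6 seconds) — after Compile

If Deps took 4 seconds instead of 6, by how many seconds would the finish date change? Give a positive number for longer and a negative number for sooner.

-2

As given, the longest chain is Deps→Compile→Scan = 6+4+6 = 16, so the finish is 16 seconds.
Since Deps is critical, the -2 change carries straight to that chain (now 14 seconds).
The binding chain switches to Checkout→Package = 9+5 = 14; finish 14 seconds.
Change in finish: 14 − 16 = -2 seconds.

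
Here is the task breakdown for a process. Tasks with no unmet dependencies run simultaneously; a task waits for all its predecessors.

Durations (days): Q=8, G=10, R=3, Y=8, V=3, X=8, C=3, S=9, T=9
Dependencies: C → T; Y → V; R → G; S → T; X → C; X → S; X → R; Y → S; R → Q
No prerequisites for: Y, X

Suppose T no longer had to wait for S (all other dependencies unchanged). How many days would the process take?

With the dependency in place, Y→S→T = 8+9+9 = 26 sets the finish at 26 days.
Without S→T, T's earliest start moves from 17 to 11.
After: X→R→G = 8+3+10 = 21 → 21 days.

21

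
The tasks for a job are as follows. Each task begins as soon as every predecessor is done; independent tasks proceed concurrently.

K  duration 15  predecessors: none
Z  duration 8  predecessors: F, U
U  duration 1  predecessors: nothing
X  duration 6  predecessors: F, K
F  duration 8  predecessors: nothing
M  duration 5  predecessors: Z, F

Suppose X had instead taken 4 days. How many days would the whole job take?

21

Actual critical path: K→X = 15+6 = 21 ⇒ 21 days.
X is on the critical path; changing it to 4 makes that path 19 days.
New critical path: F→Z→M = 8+8+5 = 21 ⇒ 21 days.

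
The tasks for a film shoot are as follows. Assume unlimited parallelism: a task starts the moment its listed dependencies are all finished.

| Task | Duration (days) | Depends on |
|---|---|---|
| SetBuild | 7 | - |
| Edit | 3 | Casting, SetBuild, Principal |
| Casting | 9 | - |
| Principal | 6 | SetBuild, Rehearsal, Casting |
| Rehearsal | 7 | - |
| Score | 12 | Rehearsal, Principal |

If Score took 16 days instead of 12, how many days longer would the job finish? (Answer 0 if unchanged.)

4

Critical path before the change: Casting→Principal→Score = 9+6+12 = 27 giving 27 days.
Since Score is critical, the +4 change carries straight to that chain (now 31 days).
That remains the longest chain; total 31 days.
Change in finish: 31 − 27 = +4 days.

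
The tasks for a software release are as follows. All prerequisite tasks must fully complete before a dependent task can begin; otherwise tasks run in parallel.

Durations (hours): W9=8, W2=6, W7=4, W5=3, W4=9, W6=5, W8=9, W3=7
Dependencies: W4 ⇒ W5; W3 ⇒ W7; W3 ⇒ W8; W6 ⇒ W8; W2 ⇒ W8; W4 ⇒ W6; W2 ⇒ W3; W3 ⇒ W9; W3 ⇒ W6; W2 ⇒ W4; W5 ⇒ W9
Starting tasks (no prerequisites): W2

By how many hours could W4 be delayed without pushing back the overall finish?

0

Critical path: W2→W4→W6→W8 = 6+9+5+9 = 29, so the finish is 29 hours.
W4 finishes as early as 15 and must finish by 15.
Slack of W4 = 6 − 6 = 0 hours.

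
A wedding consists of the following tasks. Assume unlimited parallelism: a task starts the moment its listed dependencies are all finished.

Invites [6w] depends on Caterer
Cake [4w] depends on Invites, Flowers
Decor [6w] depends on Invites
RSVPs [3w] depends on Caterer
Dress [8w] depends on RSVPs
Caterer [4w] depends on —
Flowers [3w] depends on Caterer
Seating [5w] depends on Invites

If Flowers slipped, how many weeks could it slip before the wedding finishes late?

5

Critical path: Caterer→Invites→Decor = 4+6+6 = 16, so the finish is 16 weeks.
Longest path through Flowers: 11 weeks (earliest finish 7, latest finish 12).
Float = 16 − 11 = 5.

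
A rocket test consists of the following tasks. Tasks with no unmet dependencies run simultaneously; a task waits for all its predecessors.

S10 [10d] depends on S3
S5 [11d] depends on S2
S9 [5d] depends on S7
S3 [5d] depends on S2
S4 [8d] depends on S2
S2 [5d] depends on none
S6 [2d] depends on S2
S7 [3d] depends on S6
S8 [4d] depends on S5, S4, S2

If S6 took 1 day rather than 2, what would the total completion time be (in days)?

20

Baseline: S2→S3→S10 = 5+5+10 = 20 → 20 days.
The longest path through S6 is only 15 days, so S6 has float 5.
No other chain overtakes it, so the finish is 20 days.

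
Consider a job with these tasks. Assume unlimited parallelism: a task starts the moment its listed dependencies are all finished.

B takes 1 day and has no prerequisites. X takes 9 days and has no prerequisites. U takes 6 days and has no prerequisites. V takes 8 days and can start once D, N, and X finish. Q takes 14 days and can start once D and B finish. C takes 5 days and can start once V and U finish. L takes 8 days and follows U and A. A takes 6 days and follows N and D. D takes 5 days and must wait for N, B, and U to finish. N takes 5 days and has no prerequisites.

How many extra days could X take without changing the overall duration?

3

Critical path: U→D→A→L = 6+5+6+8 = 25, so the finish is 25 days.
X finishes as early as 9 and must finish by 12.
So X can slip 12 − 9 = 3 days.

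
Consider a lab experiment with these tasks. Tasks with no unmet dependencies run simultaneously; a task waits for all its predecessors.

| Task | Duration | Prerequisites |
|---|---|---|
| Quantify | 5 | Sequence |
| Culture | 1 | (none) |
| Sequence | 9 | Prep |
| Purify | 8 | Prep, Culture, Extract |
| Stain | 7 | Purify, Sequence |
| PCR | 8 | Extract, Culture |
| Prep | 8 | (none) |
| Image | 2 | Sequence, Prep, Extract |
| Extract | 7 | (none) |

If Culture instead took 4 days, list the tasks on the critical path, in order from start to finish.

As given, the longest chain is Prep→Sequence→Stain = 8+9+7 = 24, so the finish is 24 days.
Culture is off the critical path — its longest chain is 16 days, giving 8 of slack.
No other chain overtakes it, so the finish is 24 days.

Prep, Sequence, Stain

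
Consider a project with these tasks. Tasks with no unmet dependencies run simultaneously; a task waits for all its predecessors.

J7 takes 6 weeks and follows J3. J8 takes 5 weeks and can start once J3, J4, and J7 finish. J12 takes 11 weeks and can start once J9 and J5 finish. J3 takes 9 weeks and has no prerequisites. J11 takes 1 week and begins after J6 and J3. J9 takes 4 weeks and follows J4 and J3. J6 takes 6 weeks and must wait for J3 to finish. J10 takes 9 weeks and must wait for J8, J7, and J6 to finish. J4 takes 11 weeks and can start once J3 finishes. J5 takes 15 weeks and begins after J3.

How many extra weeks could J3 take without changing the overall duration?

The longest chain is J3→J4→J9→J12 = 9+11+4+11 = 35; overall finish 35 weeks.
The longest chain containing J3 totals 35 weeks.
Float = 35 − 35 = 0.

0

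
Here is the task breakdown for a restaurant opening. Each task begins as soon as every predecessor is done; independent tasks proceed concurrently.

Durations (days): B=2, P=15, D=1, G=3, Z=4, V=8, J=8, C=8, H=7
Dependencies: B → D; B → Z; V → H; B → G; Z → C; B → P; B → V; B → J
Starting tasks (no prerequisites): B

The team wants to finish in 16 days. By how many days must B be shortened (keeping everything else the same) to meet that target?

Current finish: 17 days; target: 16.
B is on every critical path, so each day cut from B cuts the finish by one (this holds down to a finish of 16).
Need 17 − 16 = 1 day off B → B becomes 1 day, finish becomes 16.

1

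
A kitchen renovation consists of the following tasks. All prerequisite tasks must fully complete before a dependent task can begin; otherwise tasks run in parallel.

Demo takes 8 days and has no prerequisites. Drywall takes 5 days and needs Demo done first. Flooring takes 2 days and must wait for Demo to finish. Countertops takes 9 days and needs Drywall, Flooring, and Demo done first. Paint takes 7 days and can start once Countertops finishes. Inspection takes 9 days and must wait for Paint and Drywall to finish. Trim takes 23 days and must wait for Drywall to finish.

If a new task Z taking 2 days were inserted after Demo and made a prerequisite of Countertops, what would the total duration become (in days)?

Originally the job takes 38 days.
With Z inserted, Countertops now waits for max(Drywall, Flooring, Demo, Z).
New critical path: Demo→Drywall→Countertops→Paint→Inspection = 8+5+9+7+9 = 38 ⇒ 38 days.

38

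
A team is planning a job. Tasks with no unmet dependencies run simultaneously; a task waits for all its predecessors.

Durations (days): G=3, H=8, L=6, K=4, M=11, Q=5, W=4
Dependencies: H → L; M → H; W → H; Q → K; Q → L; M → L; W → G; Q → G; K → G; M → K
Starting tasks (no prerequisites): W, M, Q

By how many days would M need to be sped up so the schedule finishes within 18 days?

7

Current finish: 25 days; target: 18.
M is on every critical path, so each day cut from M cuts the finish by one (this holds down to a finish of 18).
Need 25 − 18 = 7 days off M → M becomes 4 days, finish becomes 18.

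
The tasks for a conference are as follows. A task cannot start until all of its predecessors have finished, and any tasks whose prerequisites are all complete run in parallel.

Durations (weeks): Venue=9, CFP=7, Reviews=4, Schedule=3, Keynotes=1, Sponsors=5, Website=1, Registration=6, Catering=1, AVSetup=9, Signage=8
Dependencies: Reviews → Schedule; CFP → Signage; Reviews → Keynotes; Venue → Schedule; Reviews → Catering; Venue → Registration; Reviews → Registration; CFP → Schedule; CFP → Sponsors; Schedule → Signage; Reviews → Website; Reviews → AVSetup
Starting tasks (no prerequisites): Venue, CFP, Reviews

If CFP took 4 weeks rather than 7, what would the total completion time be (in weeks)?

20

As given, the longest chain is Venue→Schedule→Signage = 9+3+8 = 20, so the finish is 20 weeks.
The longest path through CFP is only 18 weeks, so CFP has float 2.
No other chain overtakes it, so the finish is 20 weeks.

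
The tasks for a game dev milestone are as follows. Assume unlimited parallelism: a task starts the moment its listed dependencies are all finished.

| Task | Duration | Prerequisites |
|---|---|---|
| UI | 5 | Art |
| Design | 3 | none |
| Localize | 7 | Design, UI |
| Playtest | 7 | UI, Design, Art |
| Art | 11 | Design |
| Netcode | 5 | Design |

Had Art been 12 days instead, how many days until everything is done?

Baseline: Design→Art→UI→Playtest = 3+11+5+7 = 26 → 26 days.
Since Art is critical, the +1 change carries straight to that chain (now 27 days).
That remains the longest chain; total 27 days.

27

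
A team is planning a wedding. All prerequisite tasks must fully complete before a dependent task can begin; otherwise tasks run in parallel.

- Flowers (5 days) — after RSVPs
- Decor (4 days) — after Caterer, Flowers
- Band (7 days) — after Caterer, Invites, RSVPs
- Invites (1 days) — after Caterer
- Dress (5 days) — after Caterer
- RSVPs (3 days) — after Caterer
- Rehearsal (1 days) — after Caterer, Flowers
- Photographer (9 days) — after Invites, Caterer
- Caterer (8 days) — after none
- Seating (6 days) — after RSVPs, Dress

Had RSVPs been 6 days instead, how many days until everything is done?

23

As given, the longest chain is Caterer→RSVPs→Flowers→Decor = 8+3+5+4 = 20, so the finish is 20 days.
RSVPs lies on that path, so at 6 days the path becomes 23 days.
The critical path is still Caterer→RSVPs→Flowers→Decor; finish is now 23 days.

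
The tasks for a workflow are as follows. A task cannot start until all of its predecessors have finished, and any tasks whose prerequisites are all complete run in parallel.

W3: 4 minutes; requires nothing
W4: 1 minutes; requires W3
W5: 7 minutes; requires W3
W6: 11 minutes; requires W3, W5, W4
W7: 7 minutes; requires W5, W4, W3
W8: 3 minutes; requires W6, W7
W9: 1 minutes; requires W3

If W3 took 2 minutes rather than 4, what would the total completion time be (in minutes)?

23

Critical path before the change: W3→W5→W6→W8 = 4+7+11+3 = 25 giving 25 minutes.
W3 lies on that path, so at 2 minutes the path becomes 23 minutes.
No other chain overtakes it, so the finish is 23 minutes.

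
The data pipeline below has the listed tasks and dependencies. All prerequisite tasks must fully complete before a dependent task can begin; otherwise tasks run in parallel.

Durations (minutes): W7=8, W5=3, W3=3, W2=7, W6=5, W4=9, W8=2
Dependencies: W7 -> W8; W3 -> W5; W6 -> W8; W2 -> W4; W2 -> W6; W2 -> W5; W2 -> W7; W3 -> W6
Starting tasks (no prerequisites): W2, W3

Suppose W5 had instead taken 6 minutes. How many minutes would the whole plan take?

The binding path is W2→W7→W8 = 7+8+2 = 17; finish at 17 minutes.
W5 has 7 minutes of float (longest path through it is 10).
No other chain overtakes it, so the finish is 17 minutes.

17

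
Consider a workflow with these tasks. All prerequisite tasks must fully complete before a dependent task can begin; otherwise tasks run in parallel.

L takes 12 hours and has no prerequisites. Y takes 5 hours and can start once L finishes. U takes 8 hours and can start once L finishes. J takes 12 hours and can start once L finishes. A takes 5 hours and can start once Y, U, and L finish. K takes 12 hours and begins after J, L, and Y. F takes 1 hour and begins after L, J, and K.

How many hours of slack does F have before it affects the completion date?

Critical path: L→J→K→F = 12+12+12+1 = 37, so the finish is 37 hours.
The longest chain containing F totals 37 hours.
Slack of F = 36 − 36 = 0 hours.

0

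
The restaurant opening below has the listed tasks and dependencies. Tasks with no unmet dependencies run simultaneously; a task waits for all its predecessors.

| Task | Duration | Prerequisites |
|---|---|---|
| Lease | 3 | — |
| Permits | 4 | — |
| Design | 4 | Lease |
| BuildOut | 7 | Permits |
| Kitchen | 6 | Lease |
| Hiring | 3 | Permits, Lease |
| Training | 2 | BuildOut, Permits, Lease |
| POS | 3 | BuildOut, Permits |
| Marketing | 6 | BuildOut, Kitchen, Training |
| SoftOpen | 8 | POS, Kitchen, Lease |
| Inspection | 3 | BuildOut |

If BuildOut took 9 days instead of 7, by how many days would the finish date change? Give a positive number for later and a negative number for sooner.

As given, the longest chain is Permits→BuildOut→POS→SoftOpen = 4+7+3+8 = 22, so the finish is 22 days.
BuildOut lies on that path, so at 9 days the path becomes 24 days.
No other chain overtakes it, so the finish is 24 days.
Change in finish: 24 − 22 = +2 days.

2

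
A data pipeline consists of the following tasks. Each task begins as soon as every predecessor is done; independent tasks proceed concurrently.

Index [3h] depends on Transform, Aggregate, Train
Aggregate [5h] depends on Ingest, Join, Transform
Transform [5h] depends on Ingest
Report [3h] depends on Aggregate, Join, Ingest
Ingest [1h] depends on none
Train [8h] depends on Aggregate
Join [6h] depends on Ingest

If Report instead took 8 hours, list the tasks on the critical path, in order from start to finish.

As given, the longest chain is Ingest→Join→Aggregate→Train→Index = 1+6+5+8+3 = 23, so the finish is 23 hours.
The longest path through Report is only 15 hours, so Report has float 8.
The critical path is still Ingest→Join→Aggregate→Train→Index; finish is now 23 hours.

Ingest, Join, Aggregate, Train, Index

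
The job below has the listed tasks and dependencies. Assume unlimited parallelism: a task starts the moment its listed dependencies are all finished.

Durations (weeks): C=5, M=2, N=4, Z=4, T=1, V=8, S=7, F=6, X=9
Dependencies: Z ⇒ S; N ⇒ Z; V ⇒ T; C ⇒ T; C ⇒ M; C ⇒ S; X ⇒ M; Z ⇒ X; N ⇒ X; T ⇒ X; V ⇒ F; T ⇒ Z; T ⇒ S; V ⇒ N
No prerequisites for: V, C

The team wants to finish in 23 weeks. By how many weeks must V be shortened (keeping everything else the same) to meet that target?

4

Current finish: 27 weeks; target: 23.
V is on every critical path, so each week cut from V cuts the finish by one (this holds down to a finish of 21).
Need 27 − 23 = 4 weeks off V → V becomes 4 weeks, finish becomes 23.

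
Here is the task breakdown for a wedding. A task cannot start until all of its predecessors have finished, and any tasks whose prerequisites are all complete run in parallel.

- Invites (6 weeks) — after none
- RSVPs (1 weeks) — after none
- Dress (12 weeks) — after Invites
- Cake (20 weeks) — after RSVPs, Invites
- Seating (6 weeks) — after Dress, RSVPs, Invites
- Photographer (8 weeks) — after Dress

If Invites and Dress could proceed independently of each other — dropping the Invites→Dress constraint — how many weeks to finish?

26

Before: longest chain Invites→Dress→Photographer = 6+12+8 = 26, finish 26.
Without Invites→Dress, Dress's earliest start moves from 6 to 0.
The longest chain is now Invites→Cake = 6+20 = 26, so the wedding takes 26 weeks.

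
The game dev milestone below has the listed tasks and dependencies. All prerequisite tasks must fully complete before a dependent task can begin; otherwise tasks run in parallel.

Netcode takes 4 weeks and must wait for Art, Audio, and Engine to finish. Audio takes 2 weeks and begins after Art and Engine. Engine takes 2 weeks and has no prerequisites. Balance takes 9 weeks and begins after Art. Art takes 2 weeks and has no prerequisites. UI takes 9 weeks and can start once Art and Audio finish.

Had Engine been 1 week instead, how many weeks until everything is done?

As given, the longest chain is Engine→Audio→UI = 2+2+9 = 13, so the finish is 13 weeks.
Engine is on the critical path; changing it to 1 makes that path 12 weeks.
New critical path: Art→Audio→UI = 2+2+9 = 13 ⇒ 13 weeks.

13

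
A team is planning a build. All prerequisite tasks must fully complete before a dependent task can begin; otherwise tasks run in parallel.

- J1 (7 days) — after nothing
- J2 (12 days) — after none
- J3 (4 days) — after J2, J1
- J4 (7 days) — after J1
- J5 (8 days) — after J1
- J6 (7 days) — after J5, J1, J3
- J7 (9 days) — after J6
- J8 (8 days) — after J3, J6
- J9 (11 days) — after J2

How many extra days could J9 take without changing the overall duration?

Critical path: J2→J3→J6→J7 = 12+4+7+9 = 32, so the finish is 32 days.
J9 finishes as early as 23 and must finish by 32.
Slack of J9 = 21 − 12 = 9 days.

9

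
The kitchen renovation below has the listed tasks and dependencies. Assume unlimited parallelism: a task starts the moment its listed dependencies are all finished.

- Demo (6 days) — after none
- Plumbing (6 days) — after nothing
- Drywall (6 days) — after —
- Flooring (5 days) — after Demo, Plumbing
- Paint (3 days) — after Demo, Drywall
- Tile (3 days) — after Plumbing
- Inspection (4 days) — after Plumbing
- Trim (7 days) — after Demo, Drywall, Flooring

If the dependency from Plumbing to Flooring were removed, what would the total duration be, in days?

With the dependency in place, Demo→Flooring→Trim = 6+5+7 = 18 sets the finish at 18 days.
Dropping Plumbing→Flooring doesn't change Flooring's earliest start (6); another predecessor still binds.
New critical path: Demo→Flooring→Trim = 6+5+7 = 18 ⇒ 18 days.

18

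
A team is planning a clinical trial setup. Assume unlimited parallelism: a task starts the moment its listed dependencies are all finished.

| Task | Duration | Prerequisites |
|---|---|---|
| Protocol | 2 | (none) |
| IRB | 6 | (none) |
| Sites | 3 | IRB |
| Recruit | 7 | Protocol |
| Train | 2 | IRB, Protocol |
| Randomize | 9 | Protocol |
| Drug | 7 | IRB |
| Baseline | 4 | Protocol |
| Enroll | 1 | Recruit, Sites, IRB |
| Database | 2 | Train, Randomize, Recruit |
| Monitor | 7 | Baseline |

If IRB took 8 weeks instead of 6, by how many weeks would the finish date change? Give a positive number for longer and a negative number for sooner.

2

Critical path before the change: IRB→Drug = 6+7 = 13 giving 13 weeks.
IRB lies on that path, so at 8 weeks the path becomes 15 weeks.
The critical path is still IRB→Drug; finish is now 15 weeks.
Change in finish: 15 − 13 = +2 weeks.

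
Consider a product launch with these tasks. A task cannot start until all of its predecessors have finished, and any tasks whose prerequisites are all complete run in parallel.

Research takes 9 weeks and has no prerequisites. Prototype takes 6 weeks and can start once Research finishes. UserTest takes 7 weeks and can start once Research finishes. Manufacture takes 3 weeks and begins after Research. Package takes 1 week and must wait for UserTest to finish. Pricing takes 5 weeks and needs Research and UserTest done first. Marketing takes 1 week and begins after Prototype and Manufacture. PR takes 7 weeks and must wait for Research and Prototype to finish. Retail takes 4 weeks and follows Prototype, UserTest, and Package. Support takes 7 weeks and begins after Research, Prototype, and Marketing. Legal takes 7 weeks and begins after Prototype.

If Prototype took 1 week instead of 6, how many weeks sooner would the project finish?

Baseline: Research→Prototype→Marketing→Support = 9+6+1+7 = 23 → 23 weeks.
Prototype lies on that path, so at 1 week the path becomes 18 weeks.
The binding chain switches to Research→UserTest→Package→Retail = 9+7+1+4 = 21; finish 21 weeks.
Change in finish: 21 − 23 = -2 weeks.

2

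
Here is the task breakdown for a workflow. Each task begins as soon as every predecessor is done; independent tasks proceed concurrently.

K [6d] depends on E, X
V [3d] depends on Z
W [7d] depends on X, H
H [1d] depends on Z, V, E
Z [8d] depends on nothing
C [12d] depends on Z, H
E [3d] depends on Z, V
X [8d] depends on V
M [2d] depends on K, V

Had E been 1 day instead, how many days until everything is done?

The binding path is Z→V→E→H→C = 8+3+3+1+12 = 27; finish at 27 days.
Since E is critical, the -2 change carries straight to that chain (now 25 days).
Now Z→V→X→K→M = 8+3+8+6+2 = 27 is longest, so the finish becomes 27 days.

27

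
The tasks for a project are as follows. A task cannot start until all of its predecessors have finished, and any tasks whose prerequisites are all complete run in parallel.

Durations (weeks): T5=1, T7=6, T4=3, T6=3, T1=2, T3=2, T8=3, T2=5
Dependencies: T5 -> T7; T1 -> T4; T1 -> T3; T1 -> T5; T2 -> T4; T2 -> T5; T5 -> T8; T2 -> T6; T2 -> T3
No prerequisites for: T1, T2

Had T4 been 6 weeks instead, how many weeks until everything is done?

12

Actual critical path: T2→T5→T7 = 5+1+6 = 12 ⇒ 12 weeks.
T4 has 4 weeks of float (longest path through it is 8).
That remains the longest chain; total 12 weeks.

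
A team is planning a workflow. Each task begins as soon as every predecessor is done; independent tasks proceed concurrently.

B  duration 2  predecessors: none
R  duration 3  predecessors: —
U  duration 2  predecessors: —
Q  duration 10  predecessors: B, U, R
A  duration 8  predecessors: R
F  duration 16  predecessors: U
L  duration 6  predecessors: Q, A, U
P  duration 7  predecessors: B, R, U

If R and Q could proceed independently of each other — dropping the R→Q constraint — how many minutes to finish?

18

Original critical path: R→Q→L = 3+10+6 = 19 ⇒ 19 minutes.
Without R→Q, Q's earliest start moves from 3 to 2.
New critical path: B→Q→L = 2+10+6 = 18 ⇒ 18 minutes.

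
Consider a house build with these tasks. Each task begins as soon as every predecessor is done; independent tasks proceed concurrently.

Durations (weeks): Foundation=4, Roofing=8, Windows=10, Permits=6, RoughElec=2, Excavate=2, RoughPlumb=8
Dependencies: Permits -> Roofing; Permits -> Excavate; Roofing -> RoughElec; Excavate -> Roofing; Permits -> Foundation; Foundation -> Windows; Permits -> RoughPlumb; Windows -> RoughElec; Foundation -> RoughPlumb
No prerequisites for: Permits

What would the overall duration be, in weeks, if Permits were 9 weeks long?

25

As given, the longest chain is Permits→Foundation→Windows→RoughElec = 6+4+10+2 = 22, so the finish is 22 weeks.
Permits is on the critical path; changing it to 9 makes that path 25 weeks.
No other chain overtakes it, so the finish is 25 weeks.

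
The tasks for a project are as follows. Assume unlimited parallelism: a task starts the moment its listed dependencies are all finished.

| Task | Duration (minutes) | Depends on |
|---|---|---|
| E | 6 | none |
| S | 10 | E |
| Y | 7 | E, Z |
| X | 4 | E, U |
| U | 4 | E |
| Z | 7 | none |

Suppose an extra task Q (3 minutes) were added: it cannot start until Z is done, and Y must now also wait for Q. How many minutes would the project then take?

17

Originally the project takes 16 minutes.
With Q inserted, Y now waits for max(E, Z, Q).
New critical path: Z→Q→Y = 7+3+7 = 17 ⇒ 17 minutes.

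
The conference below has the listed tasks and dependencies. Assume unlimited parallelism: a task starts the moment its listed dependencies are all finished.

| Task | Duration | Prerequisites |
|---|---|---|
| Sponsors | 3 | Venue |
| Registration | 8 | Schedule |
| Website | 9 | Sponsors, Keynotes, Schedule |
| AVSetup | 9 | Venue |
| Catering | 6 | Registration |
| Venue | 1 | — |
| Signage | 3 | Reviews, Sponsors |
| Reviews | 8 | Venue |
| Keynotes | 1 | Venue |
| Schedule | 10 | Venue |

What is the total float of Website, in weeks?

Venue→Schedule→Registration→Catering = 1+10+8+6 = 25 sets the makespan at 25 weeks.
Longest path through Website: 20 weeks (earliest finish 20, latest finish 25).
Float = 25 − 20 = 5.

5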